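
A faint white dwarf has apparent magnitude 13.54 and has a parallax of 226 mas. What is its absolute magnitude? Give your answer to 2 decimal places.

p = 226 mas = 0.226″ → d = 1/p = 4.425 pc
5 log₁₀(d/10 pc) = 5 log₁₀(4.425) − 5 = -1.771
M = m − 5 log₁₀(d/10) = 13.54 + 1.771 = 15.311

M ≈ 15.31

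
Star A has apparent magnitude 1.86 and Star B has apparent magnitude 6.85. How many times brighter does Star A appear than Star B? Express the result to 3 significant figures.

Magnitude difference = -4.99
Flux ratio = 10^(−0.4 Δm) = 10^(−0.4 × -4.99) = 10^1.996 = 99.08

99.1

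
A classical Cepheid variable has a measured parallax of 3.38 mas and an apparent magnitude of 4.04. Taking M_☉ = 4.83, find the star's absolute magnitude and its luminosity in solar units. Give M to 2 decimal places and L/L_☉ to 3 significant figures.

M ≈ -3.32; L/L_☉ ≈ 1810

d = 1/p = 1000/3.38 mas = 295.9 pc
M = m − 5 log₁₀ d + 5 = 4.04 − 5·2.4711 + 5 = -3.315
M − M_☉ = -3.315 − 4.83 = -8.145
L/L_☉ = 10^(−0.4 × -8.145) = 1812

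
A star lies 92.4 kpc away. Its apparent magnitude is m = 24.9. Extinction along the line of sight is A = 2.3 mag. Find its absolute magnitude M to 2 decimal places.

d = 92.4 kpc = 92400 pc
5 log₁₀(d/10 pc) = 5 log₁₀(92400) − 5 = 19.828
M = m − 5 log₁₀(d/10) − A = 24.9 − 19.828 − 2.3 = 2.772

M ≈ 2.77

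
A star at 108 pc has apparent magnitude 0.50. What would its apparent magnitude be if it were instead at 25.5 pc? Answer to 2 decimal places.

m ≈ -2.63

Flux ∝ 1/d², so Δm = 5 log₁₀(d₂/d₁) = 5 log₁₀(25.5/108) = -3.134
m₂ = m₁ + Δm = 0.50 + (-3.134) = -2.634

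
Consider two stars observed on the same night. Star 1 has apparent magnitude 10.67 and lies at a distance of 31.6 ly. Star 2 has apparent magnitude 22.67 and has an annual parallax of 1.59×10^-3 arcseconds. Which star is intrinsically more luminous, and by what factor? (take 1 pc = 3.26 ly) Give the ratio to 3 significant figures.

Star 1: d = 31.6 ly / 3.26 = 9.693 pc
Star 1: M = m − 5 log₁₀ d + 5 = 10.67 − 5·0.9865 + 5 = 10.738
Star 2: d = 1/p = 1/1.59×10^-3″ = 628.9 pc
Star 2: M = m − 5 log₁₀ d + 5 = 22.67 − 5·2.7986 + 5 = 13.677
ΔM = M_1 − M_2 = 10.738 − (13.677) = -2.939; smaller M is more luminous → Star 1.
L ratio = 10^(0.4 |ΔM|) = 10^1.176 = 14.99

Star 1 is more luminous, by a factor of 15.0.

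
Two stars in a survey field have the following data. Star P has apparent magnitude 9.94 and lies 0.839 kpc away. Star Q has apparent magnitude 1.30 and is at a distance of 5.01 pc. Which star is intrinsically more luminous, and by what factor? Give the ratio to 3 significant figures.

Star P: d = 0.839 kpc = 839.0 pc
Star P: M = m − 5 log₁₀ d + 5 = 9.94 − 5·2.9238 + 5 = 0.321
Star Q: M = m − 5 log₁₀ d + 5 = 1.30 − 5·0.6998 + 5 = 2.801
ΔM = M_P − M_Q = 0.321 − (2.801) = -2.480; smaller M is more luminous → Star P.
L ratio = 10^(0.4 |ΔM|) = 10^0.992 = 9.814

Star P is more luminous, by a factor of 9.81.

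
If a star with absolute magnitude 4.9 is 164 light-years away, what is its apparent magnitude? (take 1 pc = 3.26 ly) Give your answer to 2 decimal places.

m ≈ 8.41

d = 164 ly / 3.26 = 50.31 pc
m = M + 5 log₁₀ d − 5 = 4.9 + 5·1.7016 − 5 = 8.408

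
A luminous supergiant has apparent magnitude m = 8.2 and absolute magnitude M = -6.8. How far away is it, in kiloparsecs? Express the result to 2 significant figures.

d ≈ 10 kpc

Distance modulus: m − M = 8.2 − (-6.8) = 15.000
m − M = 5 log₁₀ d − 5
log₁₀ d = (m − M)/5 + 1 = 4.0000
d = 10^4.0000 = 10000 pc
= 10.00 kpc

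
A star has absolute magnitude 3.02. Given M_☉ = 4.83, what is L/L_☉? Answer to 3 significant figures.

L/L_☉ ≈ 5.30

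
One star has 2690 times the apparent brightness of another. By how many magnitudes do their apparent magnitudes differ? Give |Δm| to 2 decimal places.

|Δm| ≈ 8.57

Pogson: Δm = −2.5 log₁₀(ratio) = −2.5 log₁₀(2690) = −2.5 × 3.4298 = -8.574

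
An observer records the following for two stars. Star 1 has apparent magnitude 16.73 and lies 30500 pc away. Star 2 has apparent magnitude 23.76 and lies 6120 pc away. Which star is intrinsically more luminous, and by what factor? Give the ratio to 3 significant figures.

Star 1 is more luminous, by a factor of 16100.

Star 1: M = m − 5 log₁₀ d + 5 = 16.73 − 5·4.4843 + 5 = -0.691
Star 2: M = m − 5 log₁₀ d + 5 = 23.76 − 5·3.7868 + 5 = 9.826
ΔM = M_1 − M_2 = -0.691 − (9.826) = -10.518; smaller M is more luminous → Star 1.
L ratio = 10^(0.4 |ΔM|) = 10^4.207 = 16110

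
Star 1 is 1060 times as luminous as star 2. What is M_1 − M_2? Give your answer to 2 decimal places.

M_1 − M_2 ≈ -7.56

Pogson: ΔM = −2.5 log₁₀(ratio) = −2.5 log₁₀(1060) = −2.5 × 3.0253 = -7.563
Star 1 is brighter, so it has the smaller magnitude: the difference is negative.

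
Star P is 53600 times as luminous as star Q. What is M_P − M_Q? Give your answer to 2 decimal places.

M_P − M_Q ≈ -11.82

Pogson: ΔM = −2.5 log₁₀(ratio) = −2.5 log₁₀(53600) = −2.5 × 4.7292 = -11.823
Star P is brighter, so it has the smaller magnitude: the difference is negative.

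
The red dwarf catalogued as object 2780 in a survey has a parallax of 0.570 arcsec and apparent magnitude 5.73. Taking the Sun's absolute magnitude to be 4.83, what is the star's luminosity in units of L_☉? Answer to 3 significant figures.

L/L_☉ ≈ 0.0134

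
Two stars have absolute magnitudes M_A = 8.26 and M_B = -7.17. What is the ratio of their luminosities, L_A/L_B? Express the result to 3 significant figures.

L_A/L_B ≈ 6.73×10^-7

ΔM = M_A − M_B = 15.43
L_A/L_B = 10^(−0.4 ΔM) = 10^-6.172 = 6.730×10^-7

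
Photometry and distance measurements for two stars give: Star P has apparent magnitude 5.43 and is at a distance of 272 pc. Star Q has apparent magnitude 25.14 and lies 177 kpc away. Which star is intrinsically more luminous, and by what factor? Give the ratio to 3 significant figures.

Star P is more luminous, by a factor of 181.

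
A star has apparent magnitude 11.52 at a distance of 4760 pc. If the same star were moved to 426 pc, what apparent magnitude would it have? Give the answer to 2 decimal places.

m ≈ 6.28

Flux ∝ 1/d², so Δm = 5 log₁₀(d₂/d₁) = 5 log₁₀(426/4760) = -5.241
m₂ = m₁ + Δm = 11.52 + (-5.241) = 6.279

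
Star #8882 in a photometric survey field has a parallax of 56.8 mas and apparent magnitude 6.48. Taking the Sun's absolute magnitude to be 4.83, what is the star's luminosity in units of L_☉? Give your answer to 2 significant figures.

d = 1/p = 1000/56.8 mas = 17.61 pc
M = m − 5 log₁₀ d + 5 = 6.48 − 5·1.2457 + 5 = 5.252
M − M_☉ = 5.252 − 4.83 = 0.422
L/L_☉ = 10^(−0.4 × 0.422) = 0.6781

L/L_☉ ≈ 0.68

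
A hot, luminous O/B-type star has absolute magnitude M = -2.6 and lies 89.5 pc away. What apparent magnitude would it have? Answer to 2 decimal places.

m ≈ 2.16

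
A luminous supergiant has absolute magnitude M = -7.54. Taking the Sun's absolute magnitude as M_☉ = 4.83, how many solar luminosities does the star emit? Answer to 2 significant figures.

M − M_☉ = -7.54 − 4.83 = -12.370
L/L_☉ = 10^(−0.4 (M − M_☉)) = 10^4.948 = 88720

L/L_☉ ≈ 89000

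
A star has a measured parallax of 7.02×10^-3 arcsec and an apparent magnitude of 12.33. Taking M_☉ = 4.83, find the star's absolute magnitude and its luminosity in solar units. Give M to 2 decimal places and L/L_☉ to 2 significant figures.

d = 1/p = 1/7.02×10^-3″ = 142.5 pc
M = m − 5 log₁₀ d + 5 = 12.33 − 5·2.1537 + 5 = 6.562
M − M_☉ = 6.562 − 4.83 = 1.732
L/L_☉ = 10^(−0.4 × 1.732) = 0.2029

M ≈ 6.56; L/L_☉ ≈ 0.20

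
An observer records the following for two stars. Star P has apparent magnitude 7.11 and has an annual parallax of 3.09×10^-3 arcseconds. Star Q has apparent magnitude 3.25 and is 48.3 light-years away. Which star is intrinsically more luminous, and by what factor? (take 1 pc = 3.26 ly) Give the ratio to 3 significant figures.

Star P is more luminous, by a factor of 13.6.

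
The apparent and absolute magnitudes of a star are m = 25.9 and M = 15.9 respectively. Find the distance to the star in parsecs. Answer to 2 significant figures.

μ = m − M = 10.000
m − M = 5 log₁₀ d − 5
log₁₀ d = (m − M)/5 + 1 = 3.0000
d = 10^3.0000 = 1000 pc

d ≈ 1000 pc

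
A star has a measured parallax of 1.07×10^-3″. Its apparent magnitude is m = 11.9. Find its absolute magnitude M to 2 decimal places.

d = 1/p = 1/1.07×10^-3″ = 934.6 pc
5 log₁₀(d/10 pc) = 5 log₁₀(934.6) − 5 = 9.853
M = m − 5 log₁₀(d/10) = 11.9 − 9.853 = 2.047

M ≈ 2.05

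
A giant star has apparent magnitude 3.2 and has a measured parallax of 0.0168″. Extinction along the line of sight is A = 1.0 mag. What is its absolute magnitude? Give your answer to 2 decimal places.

M ≈ -1.67

d = 1/p = 1/0.0168″ = 59.52 pc
5 log₁₀(d/10 pc) = 5 log₁₀(59.52) − 5 = 3.873
M = m − 5 log₁₀(d/10) − A = 3.2 − 3.873 − 1.0 = -1.673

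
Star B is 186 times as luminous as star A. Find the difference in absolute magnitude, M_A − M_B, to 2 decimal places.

Pogson: ΔM = −2.5 log₁₀(ratio) = −2.5 log₁₀(186) = −2.5 × 2.2695 = -5.674
Star B is brighter so has the smaller magnitude: M_A − M_B is positive.

M_A − M_B ≈ 5.67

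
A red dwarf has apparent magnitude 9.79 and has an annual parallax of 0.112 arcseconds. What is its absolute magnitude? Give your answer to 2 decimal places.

d = 1/p = 1/0.112″ = 8.929 pc
5 log₁₀(d/10 pc) = 5 log₁₀(8.929) − 5 = -0.246
M = m − 5 log₁₀(d/10) = 9.79 + 0.246 = 10.036

M ≈ 10.04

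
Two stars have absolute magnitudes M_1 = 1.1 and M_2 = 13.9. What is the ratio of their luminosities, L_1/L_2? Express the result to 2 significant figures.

L_1/L_2 ≈ 130000

ΔM = M_1 − M_2 = -12.8
L_1/L_2 = 10^(−0.4 ΔM) = 10^5.120 = 131800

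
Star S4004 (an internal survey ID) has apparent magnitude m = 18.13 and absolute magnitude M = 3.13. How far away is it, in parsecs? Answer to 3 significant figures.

Distance modulus: m − M = 18.13 − (3.13) = 15.000
m − M = 5 log₁₀ d − 5
log₁₀ d = (m − M)/5 + 1 = 4.0000
d = 10^4.0000 = 10000 pc

d ≈ 10000 pc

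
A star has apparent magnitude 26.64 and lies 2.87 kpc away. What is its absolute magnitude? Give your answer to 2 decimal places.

M ≈ 14.35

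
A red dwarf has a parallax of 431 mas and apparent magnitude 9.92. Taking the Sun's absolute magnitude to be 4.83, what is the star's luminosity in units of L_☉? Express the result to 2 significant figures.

L/L_☉ ≈ 5.0×10^-4

d = 1/p = 1000/431 mas = 2.320 pc
M = m − 5 log₁₀ d + 5 = 9.92 − 5·0.3655 + 5 = 13.092
M − M_☉ = 13.092 − 4.83 = 8.262
L/L_☉ = 10^(−0.4 × 8.262) = 4.955×10^-4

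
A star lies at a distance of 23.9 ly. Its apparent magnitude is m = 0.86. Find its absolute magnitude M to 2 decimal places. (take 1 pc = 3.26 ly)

d = 23.9 ly / 3.26 = 7.331 pc
5 log₁₀(d/10 pc) = 5 log₁₀(7.331) − 5 = -0.674
M = m − 5 log₁₀(d/10) = 0.86 + 0.674 = 1.534

M ≈ 1.53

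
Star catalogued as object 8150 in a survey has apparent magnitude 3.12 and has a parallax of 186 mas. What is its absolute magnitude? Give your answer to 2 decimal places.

p = 186 mas = 0.186″ → d = 1/p = 5.376 pc
5 log₁₀(d/10 pc) = 5 log₁₀(5.376) − 5 = -1.348
M = m − 5 log₁₀(d/10) = 3.12 + 1.348 = 4.468

M ≈ 4.47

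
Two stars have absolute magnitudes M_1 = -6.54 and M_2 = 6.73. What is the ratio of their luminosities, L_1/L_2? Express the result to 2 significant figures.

ΔM = M_1 − M_2 = -13.27
L_1/L_2 = 10^(−0.4 ΔM) = 10^5.308 = 203200

L_1/L_2 ≈ 200000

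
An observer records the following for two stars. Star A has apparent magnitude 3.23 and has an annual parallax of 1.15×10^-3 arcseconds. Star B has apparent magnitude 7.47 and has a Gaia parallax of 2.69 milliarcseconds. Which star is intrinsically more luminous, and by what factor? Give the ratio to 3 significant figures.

Star A: d = 1/p = 1/1.15×10^-3″ = 869.6 pc
Star A: M = m − 5 log₁₀ d + 5 = 3.23 − 5·2.9393 + 5 = -6.467
Star B: p = 2.69 mas = 2.69×10^-3″ → d = 1/p = 371.7 pc
Star B: M = m − 5 log₁₀ d + 5 = 7.47 − 5·2.5702 + 5 = -0.381
ΔM = M_A − M_B = -6.467 − (-0.381) = -6.085; smaller M is more luminous → Star A.
L ratio = 10^(0.4 |ΔM|) = 10^2.434 = 271.7

Star A is more luminous, by a factor of 272.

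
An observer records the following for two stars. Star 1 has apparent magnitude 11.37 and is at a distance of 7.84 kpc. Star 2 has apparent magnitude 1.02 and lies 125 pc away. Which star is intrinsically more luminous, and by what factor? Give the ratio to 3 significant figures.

Star 2 is more luminous, by a factor of 3.51.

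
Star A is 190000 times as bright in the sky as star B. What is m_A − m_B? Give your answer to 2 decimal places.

m_A − m_B ≈ -13.20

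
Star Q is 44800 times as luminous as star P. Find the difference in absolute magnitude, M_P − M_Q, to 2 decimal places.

Pogson: ΔM = −2.5 log₁₀(ratio) = −2.5 log₁₀(44800) = −2.5 × 4.6513 = -11.628
Star Q is brighter so has the smaller magnitude: M_P − M_Q is positive.

M_P − M_Q ≈ 11.63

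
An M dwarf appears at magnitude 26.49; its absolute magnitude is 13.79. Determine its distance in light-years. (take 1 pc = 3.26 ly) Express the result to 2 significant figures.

d ≈ 11000 ly

μ = m − M = 12.700
m − M = 5 log₁₀ d − 5
log₁₀ d = (m − M)/5 + 1 = 3.5400
d = 10^3.5400 = 3467 pc
= 11300 ly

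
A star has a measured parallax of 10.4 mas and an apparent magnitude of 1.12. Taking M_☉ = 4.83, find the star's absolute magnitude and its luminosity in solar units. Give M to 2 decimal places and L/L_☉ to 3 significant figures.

M ≈ -3.79; L/L_☉ ≈ 2820

d = 1/p = 1000/10.4 mas = 96.15 pc
M = m − 5 log₁₀ d + 5 = 1.12 − 5·1.9830 + 5 = -3.795
M − M_☉ = -3.795 − 4.83 = -8.625
L/L_☉ = 10^(−0.4 × -8.625) = 2818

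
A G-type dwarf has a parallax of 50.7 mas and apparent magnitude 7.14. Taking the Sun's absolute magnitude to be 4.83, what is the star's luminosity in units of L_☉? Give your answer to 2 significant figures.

L/L_☉ ≈ 0.46

d = 1/p = 1000/50.7 mas = 19.72 pc
M = m − 5 log₁₀ d + 5 = 7.14 − 5·1.2950 + 5 = 5.665
M − M_☉ = 5.665 − 4.83 = 0.835
L/L_☉ = 10^(−0.4 × 0.835) = 0.4634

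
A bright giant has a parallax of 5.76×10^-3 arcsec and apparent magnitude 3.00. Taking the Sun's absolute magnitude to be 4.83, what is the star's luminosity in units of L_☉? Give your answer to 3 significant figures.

d = 1/p = 1/5.76×10^-3″ = 173.6 pc
M = m − 5 log₁₀ d + 5 = 3.00 − 5·2.2396 + 5 = -3.198
M − M_☉ = -3.198 − 4.83 = -8.028
L/L_☉ = 10^(−0.4 × -8.028) = 1626

L/L_☉ ≈ 1630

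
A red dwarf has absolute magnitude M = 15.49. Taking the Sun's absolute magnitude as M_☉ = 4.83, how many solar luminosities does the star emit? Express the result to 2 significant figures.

L/L_☉ ≈ 5.4×10^-5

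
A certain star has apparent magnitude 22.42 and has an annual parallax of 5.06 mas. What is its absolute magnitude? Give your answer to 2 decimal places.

M ≈ 15.94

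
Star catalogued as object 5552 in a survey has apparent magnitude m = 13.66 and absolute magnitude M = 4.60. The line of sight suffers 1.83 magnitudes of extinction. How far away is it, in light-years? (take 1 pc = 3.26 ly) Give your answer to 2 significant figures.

m − M = 5 log₁₀(d/10 pc) + A  ⇒  13.66 − (4.60) − 1.83 = 5 log₁₀(d/10)
7.230 = 5 log₁₀(d/10)
log₁₀ d = (m − M − A)/5 + 1 = 2.4460
d = 10^2.4460 = 279.3 pc
= 910.4 ly

d ≈ 910 ly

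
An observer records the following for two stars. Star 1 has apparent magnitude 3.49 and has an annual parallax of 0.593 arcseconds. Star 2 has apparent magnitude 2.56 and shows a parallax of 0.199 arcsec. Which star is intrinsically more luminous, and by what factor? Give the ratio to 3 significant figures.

Star 2 is more luminous, by a factor of 20.9.

Star 1: d = 1/p = 1/0.593″ = 1.686 pc
Star 1: M = m − 5 log₁₀ d + 5 = 3.49 − 5·0.2269 + 5 = 7.355
Star 2: d = 1/p = 1/0.199″ = 5.025 pc
Star 2: M = m − 5 log₁₀ d + 5 = 2.56 − 5·0.7011 + 5 = 4.054
ΔM = M_1 − M_2 = 7.355 − (4.054) = 3.301; smaller M is more luminous → Star 2.
L ratio = 10^(0.4 |ΔM|) = 10^1.320 = 20.91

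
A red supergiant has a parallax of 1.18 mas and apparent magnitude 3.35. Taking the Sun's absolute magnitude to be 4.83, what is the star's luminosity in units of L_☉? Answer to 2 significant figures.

d = 1/p = 1000/1.18 mas = 847.5 pc
M = m − 5 log₁₀ d + 5 = 3.35 − 5·2.9281 + 5 = -6.291
M − M_☉ = -6.291 − 4.83 = -11.121
L/L_☉ = 10^(−0.4 × -11.121) = 28070

L/L_☉ ≈ 28000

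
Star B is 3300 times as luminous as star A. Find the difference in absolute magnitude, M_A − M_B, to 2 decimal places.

Pogson: ΔM = −2.5 log₁₀(ratio) = −2.5 log₁₀(3300) = −2.5 × 3.5185 = -8.796
Star B is brighter so has the smaller magnitude: M_A − M_B is positive.

M_A − M_B ≈ 8.80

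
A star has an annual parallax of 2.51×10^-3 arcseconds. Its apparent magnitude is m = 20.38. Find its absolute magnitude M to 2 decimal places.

M ≈ 12.38

d = 1/p = 1/2.51×10^-3″ = 398.4 pc
5 log₁₀(d/10 pc) = 5 log₁₀(398.4) − 5 = 8.002
M = m − 5 log₁₀(d/10) = 20.38 − 8.002 = 12.378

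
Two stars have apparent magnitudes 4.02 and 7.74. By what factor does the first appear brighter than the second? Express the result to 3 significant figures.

30.8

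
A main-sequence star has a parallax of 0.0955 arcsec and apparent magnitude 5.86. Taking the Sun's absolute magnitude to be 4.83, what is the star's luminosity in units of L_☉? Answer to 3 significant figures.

L/L_☉ ≈ 0.425

d = 1/p = 1/0.0955″ = 10.47 pc
M = m − 5 log₁₀ d + 5 = 5.86 − 5·1.0200 + 5 = 5.760
M − M_☉ = 5.760 − 4.83 = 0.930
L/L_☉ = 10^(−0.4 × 0.930) = 0.4246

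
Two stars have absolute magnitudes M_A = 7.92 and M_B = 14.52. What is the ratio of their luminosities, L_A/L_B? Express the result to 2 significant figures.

L_A/L_B ≈ 440

ΔM = M_A − M_B = -6.60
L_A/L_B = 10^(−0.4 ΔM) = 10^2.640 = 436.5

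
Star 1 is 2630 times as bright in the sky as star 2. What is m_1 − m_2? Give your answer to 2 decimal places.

m_1 − m_2 ≈ -8.55

Pogson: Δm = −2.5 log₁₀(ratio) = −2.5 log₁₀(2630) = −2.5 × 3.4200 = -8.550
Star 1 is brighter, so it has the smaller magnitude: the difference is negative.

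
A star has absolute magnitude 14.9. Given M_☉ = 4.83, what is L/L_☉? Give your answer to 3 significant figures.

M − M_☉ = 14.9 − 4.83 = 10.070
L/L_☉ = 10^(−0.4 (M − M_☉)) = 10^-4.028 = 9.376×10^-5

L/L_☉ ≈ 9.38×10^-5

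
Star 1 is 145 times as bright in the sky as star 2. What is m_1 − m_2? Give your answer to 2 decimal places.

m_1 − m_2 ≈ -5.40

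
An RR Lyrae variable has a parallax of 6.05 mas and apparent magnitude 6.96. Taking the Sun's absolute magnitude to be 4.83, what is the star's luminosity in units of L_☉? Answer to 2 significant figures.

L/L_☉ ≈ 38

d = 1/p = 1000/6.05 mas = 165.3 pc
M = m − 5 log₁₀ d + 5 = 6.96 − 5·2.2182 + 5 = 0.869
M − M_☉ = 0.869 − 4.83 = -3.961
L/L_☉ = 10^(−0.4 × -3.961) = 38.41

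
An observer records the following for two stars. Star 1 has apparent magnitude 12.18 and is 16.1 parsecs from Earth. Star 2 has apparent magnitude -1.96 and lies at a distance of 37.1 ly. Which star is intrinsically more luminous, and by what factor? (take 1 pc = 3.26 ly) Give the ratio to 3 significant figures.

Star 2 is more luminous, by a factor of 226000.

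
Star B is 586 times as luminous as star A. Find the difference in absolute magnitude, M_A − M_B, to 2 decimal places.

M_A − M_B ≈ 6.92

Pogson: ΔM = −2.5 log₁₀(ratio) = −2.5 log₁₀(586) = −2.5 × 2.7679 = -6.920
Star B is brighter so has the smaller magnitude: M_A − M_B is positive.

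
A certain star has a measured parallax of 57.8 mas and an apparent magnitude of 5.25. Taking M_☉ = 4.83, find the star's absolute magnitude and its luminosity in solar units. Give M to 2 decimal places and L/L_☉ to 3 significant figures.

d = 1/p = 1000/57.8 mas = 17.30 pc
M = m − 5 log₁₀ d + 5 = 5.25 − 5·1.2381 + 5 = 4.060
M − M_☉ = 4.060 − 4.83 = -0.770
L/L_☉ = 10^(−0.4 × -0.770) = 2.033

M ≈ 4.06; L/L_☉ ≈ 2.03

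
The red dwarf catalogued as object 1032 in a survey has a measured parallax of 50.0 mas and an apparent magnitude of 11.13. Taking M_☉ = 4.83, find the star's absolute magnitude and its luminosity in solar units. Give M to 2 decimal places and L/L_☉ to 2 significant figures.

M ≈ 9.62; L/L_☉ ≈ 0.012

d = 1/p = 1000/50.0 mas = 20.00 pc
M = m − 5 log₁₀ d + 5 = 11.13 − 5·1.3010 + 5 = 9.625
M − M_☉ = 9.625 − 4.83 = 4.795
L/L_☉ = 10^(−0.4 × 4.795) = 0.01208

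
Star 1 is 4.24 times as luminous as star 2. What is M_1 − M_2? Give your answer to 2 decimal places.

Pogson: ΔM = −2.5 log₁₀(ratio) = −2.5 log₁₀(4.24) = −2.5 × 0.6274 = -1.568
Star 1 is brighter, so it has the smaller magnitude: the difference is negative.

M_1 − M_2 ≈ -1.57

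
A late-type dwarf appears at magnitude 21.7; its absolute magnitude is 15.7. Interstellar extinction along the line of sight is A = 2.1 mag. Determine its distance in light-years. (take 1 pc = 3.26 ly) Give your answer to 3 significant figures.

m − M = 5 log₁₀(d/10 pc) + A  ⇒  21.7 − (15.7) − 2.1 = 5 log₁₀(d/10)
3.900 = 5 log₁₀(d/10)
log₁₀ d = (m − M − A)/5 + 1 = 1.7800
d = 10^1.7800 = 60.26 pc
= 196.4 ly

d ≈ 196 ly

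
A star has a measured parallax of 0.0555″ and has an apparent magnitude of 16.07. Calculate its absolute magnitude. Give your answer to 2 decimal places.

d = 1/p = 1/0.0555″ = 18.02 pc
5 log₁₀(d/10 pc) = 5 log₁₀(18.02) − 5 = 1.279
M = m − 5 log₁₀(d/10) = 16.07 − 1.279 = 14.791

M ≈ 14.79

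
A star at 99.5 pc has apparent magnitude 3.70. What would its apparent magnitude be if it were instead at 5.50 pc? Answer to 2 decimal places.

m ≈ -2.59

Flux ∝ 1/d², so Δm = 5 log₁₀(d₂/d₁) = 5 log₁₀(5.50/99.5) = -6.287
m₂ = m₁ + Δm = 3.70 + (-6.287) = -2.587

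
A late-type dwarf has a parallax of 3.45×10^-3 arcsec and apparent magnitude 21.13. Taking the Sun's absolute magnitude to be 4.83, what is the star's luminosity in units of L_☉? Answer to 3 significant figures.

d = 1/p = 1/3.45×10^-3″ = 289.9 pc
M = m − 5 log₁₀ d + 5 = 21.13 − 5·2.4622 + 5 = 13.819
M − M_☉ = 13.819 − 4.83 = 8.989
L/L_☉ = 10^(−0.4 × 8.989) = 2.537×10^-4

L/L_☉ ≈ 2.54×10^-4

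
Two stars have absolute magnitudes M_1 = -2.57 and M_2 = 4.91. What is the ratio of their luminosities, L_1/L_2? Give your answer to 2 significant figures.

ΔM = M_1 − M_2 = -7.48
L_1/L_2 = 10^(−0.4 ΔM) = 10^2.992 = 981.7

L_1/L_2 ≈ 980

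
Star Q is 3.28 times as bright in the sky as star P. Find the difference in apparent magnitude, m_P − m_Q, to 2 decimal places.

m_P − m_Q ≈ 1.29

Pogson: Δm = −2.5 log₁₀(ratio) = −2.5 log₁₀(3.28) = −2.5 × 0.5159 = -1.290
Star Q is brighter so has the smaller magnitude: m_P − m_Q is positive.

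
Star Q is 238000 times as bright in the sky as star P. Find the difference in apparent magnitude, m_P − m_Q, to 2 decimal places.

m_P − m_Q ≈ 13.44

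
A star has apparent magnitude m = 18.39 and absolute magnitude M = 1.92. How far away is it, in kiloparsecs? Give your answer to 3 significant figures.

d ≈ 19.7 kpc

μ = m − M = 16.470
m − M = 5 log₁₀ d − 5
log₁₀ d = (m − M)/5 + 1 = 4.2940
d = 10^4.2940 = 19680 pc
= 19.68 kpc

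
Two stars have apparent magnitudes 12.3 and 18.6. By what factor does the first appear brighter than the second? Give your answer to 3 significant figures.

331

Magnitude difference = -6.3
Flux ratio = 10^(−0.4 Δm) = 10^(−0.4 × -6.3) = 10^2.520 = 331.1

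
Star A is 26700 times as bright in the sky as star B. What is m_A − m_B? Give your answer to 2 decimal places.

m_A − m_B ≈ -11.07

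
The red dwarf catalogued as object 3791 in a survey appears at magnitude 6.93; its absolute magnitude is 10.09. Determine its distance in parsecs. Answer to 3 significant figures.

Distance modulus: m − M = 6.93 − (10.09) = -3.160
m − M = 5 log₁₀ d − 5
log₁₀ d = (m − M)/5 + 1 = 0.3680
d = 10^0.3680 = 2.333 pc

d ≈ 2.33 pc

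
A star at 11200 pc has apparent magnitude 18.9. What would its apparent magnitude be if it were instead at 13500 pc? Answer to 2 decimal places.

m ≈ 19.31

Flux ∝ 1/d², so Δm = 5 log₁₀(d₂/d₁) = 5 log₁₀(13500/11200) = 0.406
m₂ = m₁ + Δm = 18.9 + (0.406) = 19.306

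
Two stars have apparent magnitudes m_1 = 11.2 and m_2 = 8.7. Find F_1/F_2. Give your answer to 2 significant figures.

Δm = 11.2 − (8.7) = 2.5
Flux ratio = 10^(−0.4 Δm) = 10^(−0.4 × 2.5) = 10^-1.000 = 0.1000

F_1/F_2 ≈ 0.10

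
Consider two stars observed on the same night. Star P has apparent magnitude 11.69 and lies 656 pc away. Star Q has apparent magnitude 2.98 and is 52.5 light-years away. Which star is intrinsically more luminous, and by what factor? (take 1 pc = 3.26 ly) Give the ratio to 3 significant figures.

Star Q is more luminous, by a factor of 1.84.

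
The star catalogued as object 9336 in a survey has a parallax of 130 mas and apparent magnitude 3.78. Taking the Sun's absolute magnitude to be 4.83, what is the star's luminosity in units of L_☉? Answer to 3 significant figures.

L/L_☉ ≈ 1.56

d = 1/p = 1000/130 mas = 7.692 pc
M = m − 5 log₁₀ d + 5 = 3.78 − 5·0.8861 + 5 = 4.350
M − M_☉ = 4.350 − 4.83 = -0.480
L/L_☉ = 10^(−0.4 × -0.480) = 1.556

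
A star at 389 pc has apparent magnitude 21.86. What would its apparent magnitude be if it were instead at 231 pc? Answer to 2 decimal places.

m ≈ 20.73

Flux ∝ 1/d², so Δm = 5 log₁₀(d₂/d₁) = 5 log₁₀(231/389) = -1.132
m₂ = m₁ + Δm = 21.86 + (-1.132) = 20.728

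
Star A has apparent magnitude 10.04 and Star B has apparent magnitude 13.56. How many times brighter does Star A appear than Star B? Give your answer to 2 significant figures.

Magnitude difference = -3.52
Flux ratio = 10^(−0.4 Δm) = 10^(−0.4 × -3.52) = 10^1.408 = 25.59

26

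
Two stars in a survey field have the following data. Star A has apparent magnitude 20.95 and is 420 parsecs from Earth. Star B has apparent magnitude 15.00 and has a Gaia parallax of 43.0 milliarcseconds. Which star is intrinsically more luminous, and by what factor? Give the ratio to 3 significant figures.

Star A: M = m − 5 log₁₀ d + 5 = 20.95 − 5·2.6232 + 5 = 12.834
Star B: p = 43.0 mas = 0.0430″ → d = 1/p = 23.26 pc
Star B: M = m − 5 log₁₀ d + 5 = 15.00 − 5·1.3665 + 5 = 13.167
ΔM = M_A − M_B = 12.834 − (13.167) = -0.334; smaller M is more luminous → Star A.
L ratio = 10^(0.4 |ΔM|) = 10^0.133 = 1.360

Star A is more luminous, by a factor of 1.36.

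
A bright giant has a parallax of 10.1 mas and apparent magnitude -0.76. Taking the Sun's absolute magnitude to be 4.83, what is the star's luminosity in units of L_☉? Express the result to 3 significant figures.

d = 1/p = 1000/10.1 mas = 99.01 pc
M = m − 5 log₁₀ d + 5 = -0.76 − 5·1.9957 + 5 = -5.738
M − M_☉ = -5.738 − 4.83 = -10.568
L/L_☉ = 10^(−0.4 × -10.568) = 16880

L/L_☉ ≈ 16900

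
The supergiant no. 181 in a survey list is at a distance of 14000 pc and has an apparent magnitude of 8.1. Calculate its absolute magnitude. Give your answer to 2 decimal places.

5 log₁₀(d/10 pc) = 5 log₁₀(14000) − 5 = 15.731
M = m − 5 log₁₀(d/10) = 8.1 − 15.731 = -7.631

M ≈ -7.63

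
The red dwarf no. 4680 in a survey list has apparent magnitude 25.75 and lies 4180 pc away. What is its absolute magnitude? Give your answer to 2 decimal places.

M ≈ 12.64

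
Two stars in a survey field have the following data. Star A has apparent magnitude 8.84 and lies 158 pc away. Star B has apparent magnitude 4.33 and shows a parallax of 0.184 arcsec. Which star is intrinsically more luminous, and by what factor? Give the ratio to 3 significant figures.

Star A: M = m − 5 log₁₀ d + 5 = 8.84 − 5·2.1987 + 5 = 2.847
Star B: d = 1/p = 1/0.184″ = 5.435 pc
Star B: M = m − 5 log₁₀ d + 5 = 4.33 − 5·0.7352 + 5 = 5.654
ΔM = M_A − M_B = 2.847 − (5.654) = -2.807; smaller M is more luminous → Star A.
L ratio = 10^(0.4 |ΔM|) = 10^1.123 = 13.27

Star A is more luminous, by a factor of 13.3.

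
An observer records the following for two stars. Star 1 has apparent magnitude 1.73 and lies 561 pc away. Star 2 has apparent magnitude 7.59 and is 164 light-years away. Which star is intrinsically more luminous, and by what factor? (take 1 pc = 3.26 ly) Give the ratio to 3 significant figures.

Star 1 is more luminous, by a factor of 27500.

Star 1: M = m − 5 log₁₀ d + 5 = 1.73 − 5·2.7490 + 5 = -7.015
Star 2: d = 164 ly / 3.26 = 50.31 pc
Star 2: M = m − 5 log₁₀ d + 5 = 7.59 − 5·1.7016 + 5 = 4.082
ΔM = M_1 − M_2 = -7.015 − (4.082) = -11.097; smaller M is more luminous → Star 1.
L ratio = 10^(0.4 |ΔM|) = 10^4.439 = 27460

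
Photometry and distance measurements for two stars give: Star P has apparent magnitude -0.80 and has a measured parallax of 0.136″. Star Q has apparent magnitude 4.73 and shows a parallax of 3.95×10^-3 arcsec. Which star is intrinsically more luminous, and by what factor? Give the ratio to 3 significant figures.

Star P: d = 1/p = 1/0.136″ = 7.353 pc
Star P: M = m − 5 log₁₀ d + 5 = -0.80 − 5·0.8665 + 5 = -0.132
Star Q: d = 1/p = 1/3.95×10^-3″ = 253.2 pc
Star Q: M = m − 5 log₁₀ d + 5 = 4.73 − 5·2.4034 + 5 = -2.287
ΔM = M_P − M_Q = -0.132 − (-2.287) = 2.155; smaller M is more luminous → Star Q.
L ratio = 10^(0.4 |ΔM|) = 10^0.862 = 7.276

Star Q is more luminous, by a factor of 7.28.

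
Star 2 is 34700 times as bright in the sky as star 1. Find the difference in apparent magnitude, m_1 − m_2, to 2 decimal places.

Pogson: Δm = −2.5 log₁₀(ratio) = −2.5 log₁₀(34700) = −2.5 × 4.5403 = -11.351
Star 2 is brighter so has the smaller magnitude: m_1 − m_2 is positive.

m_1 − m_2 ≈ 11.35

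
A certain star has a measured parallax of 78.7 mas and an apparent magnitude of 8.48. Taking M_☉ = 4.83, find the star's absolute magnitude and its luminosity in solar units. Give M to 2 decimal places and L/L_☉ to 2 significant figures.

M ≈ 7.96; L/L_☉ ≈ 0.056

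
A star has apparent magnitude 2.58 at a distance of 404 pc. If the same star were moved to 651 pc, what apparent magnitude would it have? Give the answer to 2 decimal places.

Flux ∝ 1/d², so Δm = 5 log₁₀(d₂/d₁) = 5 log₁₀(651/404) = 1.036
m₂ = m₁ + Δm = 2.58 + (1.036) = 3.616

m ≈ 3.62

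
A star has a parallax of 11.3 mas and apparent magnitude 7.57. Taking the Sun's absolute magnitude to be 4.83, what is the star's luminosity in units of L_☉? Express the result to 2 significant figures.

L/L_☉ ≈ 6.3

d = 1/p = 1000/11.3 mas = 88.50 pc
M = m − 5 log₁₀ d + 5 = 7.57 − 5·1.9469 + 5 = 2.835
M − M_☉ = 2.835 − 4.83 = -1.995
L/L_☉ = 10^(−0.4 × -1.995) = 6.278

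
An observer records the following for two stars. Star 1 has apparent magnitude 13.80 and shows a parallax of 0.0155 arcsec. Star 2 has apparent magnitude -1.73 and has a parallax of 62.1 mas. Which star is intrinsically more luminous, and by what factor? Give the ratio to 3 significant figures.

Star 1: d = 1/p = 1/0.0155″ = 64.52 pc
Star 1: M = m − 5 log₁₀ d + 5 = 13.80 − 5·1.8097 + 5 = 9.752
Star 2: p = 62.1 mas = 0.0621″ → d = 1/p = 16.10 pc
Star 2: M = m − 5 log₁₀ d + 5 = -1.73 − 5·1.2069 + 5 = -2.765
ΔM = M_1 − M_2 = 9.752 − (-2.765) = 12.516; smaller M is more luminous → Star 2.
L ratio = 10^(0.4 |ΔM|) = 10^5.006 = 101500

Star 2 is more luminous, by a factor of 102000.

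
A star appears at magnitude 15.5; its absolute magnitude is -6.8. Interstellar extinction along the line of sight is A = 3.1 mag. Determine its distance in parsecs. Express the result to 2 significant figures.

d ≈ 69000 pc

m − M = 5 log₁₀(d/10 pc) + A  ⇒  15.5 − (-6.8) − 3.1 = 5 log₁₀(d/10)
19.200 = 5 log₁₀(d/10)
log₁₀ d = (m − M − A)/5 + 1 = 4.8400
d = 10^4.8400 = 69180 pc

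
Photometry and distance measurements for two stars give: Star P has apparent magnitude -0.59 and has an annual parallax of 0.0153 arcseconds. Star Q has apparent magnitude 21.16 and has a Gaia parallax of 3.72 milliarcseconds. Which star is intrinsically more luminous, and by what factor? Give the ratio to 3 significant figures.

Star P is more luminous, by a factor of 2.96×10^7.

Star P: d = 1/p = 1/0.0153″ = 65.36 pc
Star P: M = m − 5 log₁₀ d + 5 = -0.59 − 5·1.8153 + 5 = -4.667
Star Q: p = 3.72 mas = 3.72×10^-3″ → d = 1/p = 268.8 pc
Star Q: M = m − 5 log₁₀ d + 5 = 21.16 − 5·2.4295 + 5 = 14.013
ΔM = M_P − M_Q = -4.667 − (14.013) = -18.679; smaller M is more luminous → Star P.
L ratio = 10^(0.4 |ΔM|) = 10^7.472 = 2.963×10^7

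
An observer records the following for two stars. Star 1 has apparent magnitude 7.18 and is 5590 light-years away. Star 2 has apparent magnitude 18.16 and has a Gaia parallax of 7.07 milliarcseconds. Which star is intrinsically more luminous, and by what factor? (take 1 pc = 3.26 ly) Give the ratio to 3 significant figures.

Star 1 is more luminous, by a factor of 3.62×10^6.

Star 1: d = 5590 ly / 3.26 = 1715 pc
Star 1: M = m − 5 log₁₀ d + 5 = 7.18 − 5·3.2342 + 5 = -3.991
Star 2: p = 7.07 mas = 7.07×10^-3″ → d = 1/p = 141.4 pc
Star 2: M = m − 5 log₁₀ d + 5 = 18.16 − 5·2.1506 + 5 = 12.407
ΔM = M_1 − M_2 = -3.991 − (12.407) = -16.398; smaller M is more luminous → Star 1.
L ratio = 10^(0.4 |ΔM|) = 10^6.559 = 3.624×10^6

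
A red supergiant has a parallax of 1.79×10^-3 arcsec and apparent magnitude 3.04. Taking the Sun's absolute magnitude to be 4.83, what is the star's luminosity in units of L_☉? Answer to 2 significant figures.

L/L_☉ ≈ 16000

d = 1/p = 1/1.79×10^-3″ = 558.7 pc
M = m − 5 log₁₀ d + 5 = 3.04 − 5·2.7471 + 5 = -5.696
M − M_☉ = -5.696 − 4.83 = -10.526
L/L_☉ = 10^(−0.4 × -10.526) = 16230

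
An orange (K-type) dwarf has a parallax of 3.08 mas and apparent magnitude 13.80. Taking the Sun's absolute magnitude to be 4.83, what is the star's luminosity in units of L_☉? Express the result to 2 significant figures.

L/L_☉ ≈ 0.27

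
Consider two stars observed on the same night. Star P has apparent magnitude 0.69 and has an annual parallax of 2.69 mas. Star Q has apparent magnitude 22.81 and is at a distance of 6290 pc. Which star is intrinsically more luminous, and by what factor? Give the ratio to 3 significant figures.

Star P: p = 2.69 mas = 2.69×10^-3″ → d = 1/p = 371.7 pc
Star P: M = m − 5 log₁₀ d + 5 = 0.69 − 5·2.5702 + 5 = -7.161
Star Q: M = m − 5 log₁₀ d + 5 = 22.81 − 5·3.7987 + 5 = 8.817
ΔM = M_P − M_Q = -7.161 − (8.817) = -15.978; smaller M is more luminous → Star P.
L ratio = 10^(0.4 |ΔM|) = 10^6.391 = 2.461×10^6

Star P is more luminous, by a factor of 2.46×10^6.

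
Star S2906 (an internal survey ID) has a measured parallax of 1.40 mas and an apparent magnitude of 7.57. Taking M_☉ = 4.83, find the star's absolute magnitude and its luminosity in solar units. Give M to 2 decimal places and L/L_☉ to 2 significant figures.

d = 1/p = 1000/1.40 mas = 714.3 pc
M = m − 5 log₁₀ d + 5 = 7.57 − 5·2.8539 + 5 = -1.699
M − M_☉ = -1.699 − 4.83 = -6.529
L/L_☉ = 10^(−0.4 × -6.529) = 409.0

M ≈ -1.70; L/L_☉ ≈ 410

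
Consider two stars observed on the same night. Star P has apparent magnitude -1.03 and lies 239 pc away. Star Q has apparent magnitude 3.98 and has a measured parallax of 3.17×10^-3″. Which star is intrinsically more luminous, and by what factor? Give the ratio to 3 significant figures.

Star P: M = m − 5 log₁₀ d + 5 = -1.03 − 5·2.3784 + 5 = -7.922
Star Q: d = 1/p = 1/3.17×10^-3″ = 315.5 pc
Star Q: M = m − 5 log₁₀ d + 5 = 3.98 − 5·2.4989 + 5 = -3.515
ΔM = M_P − M_Q = -7.922 − (-3.515) = -4.407; smaller M is more luminous → Star P.
L ratio = 10^(0.4 |ΔM|) = 10^1.763 = 57.93

Star P is more luminous, by a factor of 57.9.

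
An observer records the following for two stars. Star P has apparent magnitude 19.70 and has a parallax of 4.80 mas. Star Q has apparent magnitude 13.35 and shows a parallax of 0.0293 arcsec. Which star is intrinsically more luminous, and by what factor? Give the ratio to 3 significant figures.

Star P: p = 4.80 mas = 4.80×10^-3″ → d = 1/p = 208.3 pc
Star P: M = m − 5 log₁₀ d + 5 = 19.70 − 5·2.3188 + 5 = 13.106
Star Q: d = 1/p = 1/0.0293″ = 34.13 pc
Star Q: M = m − 5 log₁₀ d + 5 = 13.35 − 5·1.5331 + 5 = 10.684
ΔM = M_P − M_Q = 13.106 − (10.684) = 2.422; smaller M is more luminous → Star Q.
L ratio = 10^(0.4 |ΔM|) = 10^0.969 = 9.306

Star Q is more luminous, by a factor of 9.31.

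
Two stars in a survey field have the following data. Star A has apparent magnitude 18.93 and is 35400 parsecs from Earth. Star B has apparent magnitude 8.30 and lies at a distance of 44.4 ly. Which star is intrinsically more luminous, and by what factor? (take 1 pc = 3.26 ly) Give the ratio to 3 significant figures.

Star A: M = m − 5 log₁₀ d + 5 = 18.93 − 5·4.5490 + 5 = 1.185
Star B: d = 44.4 ly / 3.26 = 13.62 pc
Star B: M = m − 5 log₁₀ d + 5 = 8.30 − 5·1.1342 + 5 = 7.629
ΔM = M_A − M_B = 1.185 − (7.629) = -6.444; smaller M is more luminous → Star A.
L ratio = 10^(0.4 |ΔM|) = 10^2.578 = 378.2

Star A is more luminous, by a factor of 378.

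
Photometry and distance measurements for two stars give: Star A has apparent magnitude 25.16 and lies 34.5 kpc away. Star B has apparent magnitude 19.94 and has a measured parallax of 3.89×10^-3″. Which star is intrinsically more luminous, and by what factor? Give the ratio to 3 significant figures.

Star A: d = 34.5 kpc = 34500 pc
Star A: M = m − 5 log₁₀ d + 5 = 25.16 − 5·4.5378 + 5 = 7.471
Star B: d = 1/p = 1/3.89×10^-3″ = 257.1 pc
Star B: M = m − 5 log₁₀ d + 5 = 19.94 − 5·2.4101 + 5 = 12.890
ΔM = M_A − M_B = 7.471 − (12.890) = -5.419; smaller M is more luminous → Star A.
L ratio = 10^(0.4 |ΔM|) = 10^2.168 = 147.1

Star A is more luminous, by a factor of 147.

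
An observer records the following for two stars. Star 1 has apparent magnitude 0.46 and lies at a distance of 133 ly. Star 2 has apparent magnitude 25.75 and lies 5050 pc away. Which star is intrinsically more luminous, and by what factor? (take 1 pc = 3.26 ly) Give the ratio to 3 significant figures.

Star 1: d = 133 ly / 3.26 = 40.80 pc
Star 1: M = m − 5 log₁₀ d + 5 = 0.46 − 5·1.6106 + 5 = -2.593
Star 2: M = m − 5 log₁₀ d + 5 = 25.75 − 5·3.7033 + 5 = 12.234
ΔM = M_1 − M_2 = -2.593 − (12.234) = -14.827; smaller M is more luminous → Star 1.
L ratio = 10^(0.4 |ΔM|) = 10^5.931 = 852500

Star 1 is more luminous, by a factor of 852000.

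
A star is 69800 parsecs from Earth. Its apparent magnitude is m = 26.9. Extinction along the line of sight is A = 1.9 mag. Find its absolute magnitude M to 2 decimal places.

M ≈ 5.78

5 log₁₀(d/10 pc) = 5 log₁₀(69800) − 5 = 19.219
M = m − 5 log₁₀(d/10) − A = 26.9 − 19.219 − 1.9 = 5.781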